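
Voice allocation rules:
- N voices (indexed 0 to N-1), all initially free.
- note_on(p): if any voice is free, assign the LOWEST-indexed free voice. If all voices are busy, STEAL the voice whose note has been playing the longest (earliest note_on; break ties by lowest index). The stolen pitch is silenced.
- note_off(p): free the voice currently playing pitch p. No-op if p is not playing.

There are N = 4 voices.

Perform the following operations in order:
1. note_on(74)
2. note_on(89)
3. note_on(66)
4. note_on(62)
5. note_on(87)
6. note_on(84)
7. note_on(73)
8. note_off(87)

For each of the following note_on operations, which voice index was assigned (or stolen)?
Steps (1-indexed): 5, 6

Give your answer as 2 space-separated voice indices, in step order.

Op 1: note_on(74): voice 0 is free -> assigned | voices=[74 - - -]
Op 2: note_on(89): voice 1 is free -> assigned | voices=[74 89 - -]
Op 3: note_on(66): voice 2 is free -> assigned | voices=[74 89 66 -]
Op 4: note_on(62): voice 3 is free -> assigned | voices=[74 89 66 62]
Op 5: note_on(87): all voices busy, STEAL voice 0 (pitch 74, oldest) -> assign | voices=[87 89 66 62]
Op 6: note_on(84): all voices busy, STEAL voice 1 (pitch 89, oldest) -> assign | voices=[87 84 66 62]
Op 7: note_on(73): all voices busy, STEAL voice 2 (pitch 66, oldest) -> assign | voices=[87 84 73 62]
Op 8: note_off(87): free voice 0 | voices=[- 84 73 62]

Answer: 0 1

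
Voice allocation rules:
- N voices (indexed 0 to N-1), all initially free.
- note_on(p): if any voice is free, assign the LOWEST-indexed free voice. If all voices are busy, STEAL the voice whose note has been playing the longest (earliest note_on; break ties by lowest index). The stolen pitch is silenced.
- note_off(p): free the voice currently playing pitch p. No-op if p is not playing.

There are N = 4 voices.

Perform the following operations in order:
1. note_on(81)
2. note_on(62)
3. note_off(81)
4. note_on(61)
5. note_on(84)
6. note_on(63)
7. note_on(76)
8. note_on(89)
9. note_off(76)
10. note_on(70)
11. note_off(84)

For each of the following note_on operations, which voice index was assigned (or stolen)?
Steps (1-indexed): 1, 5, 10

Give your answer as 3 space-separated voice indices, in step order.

Op 1: note_on(81): voice 0 is free -> assigned | voices=[81 - - -]
Op 2: note_on(62): voice 1 is free -> assigned | voices=[81 62 - -]
Op 3: note_off(81): free voice 0 | voices=[- 62 - -]
Op 4: note_on(61): voice 0 is free -> assigned | voices=[61 62 - -]
Op 5: note_on(84): voice 2 is free -> assigned | voices=[61 62 84 -]
Op 6: note_on(63): voice 3 is free -> assigned | voices=[61 62 84 63]
Op 7: note_on(76): all voices busy, STEAL voice 1 (pitch 62, oldest) -> assign | voices=[61 76 84 63]
Op 8: note_on(89): all voices busy, STEAL voice 0 (pitch 61, oldest) -> assign | voices=[89 76 84 63]
Op 9: note_off(76): free voice 1 | voices=[89 - 84 63]
Op 10: note_on(70): voice 1 is free -> assigned | voices=[89 70 84 63]
Op 11: note_off(84): free voice 2 | voices=[89 70 - 63]

Answer: 0 2 1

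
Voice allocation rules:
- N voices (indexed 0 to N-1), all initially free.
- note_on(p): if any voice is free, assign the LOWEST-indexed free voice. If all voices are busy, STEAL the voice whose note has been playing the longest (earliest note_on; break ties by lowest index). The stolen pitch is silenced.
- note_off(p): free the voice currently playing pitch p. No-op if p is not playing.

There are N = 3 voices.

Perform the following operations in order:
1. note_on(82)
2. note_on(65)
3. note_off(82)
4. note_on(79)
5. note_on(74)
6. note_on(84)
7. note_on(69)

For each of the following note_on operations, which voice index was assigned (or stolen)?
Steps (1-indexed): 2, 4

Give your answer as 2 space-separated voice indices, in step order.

Answer: 1 0

Derivation:
Op 1: note_on(82): voice 0 is free -> assigned | voices=[82 - -]
Op 2: note_on(65): voice 1 is free -> assigned | voices=[82 65 -]
Op 3: note_off(82): free voice 0 | voices=[- 65 -]
Op 4: note_on(79): voice 0 is free -> assigned | voices=[79 65 -]
Op 5: note_on(74): voice 2 is free -> assigned | voices=[79 65 74]
Op 6: note_on(84): all voices busy, STEAL voice 1 (pitch 65, oldest) -> assign | voices=[79 84 74]
Op 7: note_on(69): all voices busy, STEAL voice 0 (pitch 79, oldest) -> assign | voices=[69 84 74]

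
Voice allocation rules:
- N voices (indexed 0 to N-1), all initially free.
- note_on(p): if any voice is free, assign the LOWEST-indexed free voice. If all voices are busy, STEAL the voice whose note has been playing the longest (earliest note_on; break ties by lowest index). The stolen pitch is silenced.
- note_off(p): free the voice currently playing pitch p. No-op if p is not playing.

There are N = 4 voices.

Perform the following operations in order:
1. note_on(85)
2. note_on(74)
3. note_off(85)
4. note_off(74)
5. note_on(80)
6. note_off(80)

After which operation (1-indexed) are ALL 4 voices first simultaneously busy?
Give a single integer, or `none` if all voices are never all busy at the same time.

Op 1: note_on(85): voice 0 is free -> assigned | voices=[85 - - -]
Op 2: note_on(74): voice 1 is free -> assigned | voices=[85 74 - -]
Op 3: note_off(85): free voice 0 | voices=[- 74 - -]
Op 4: note_off(74): free voice 1 | voices=[- - - -]
Op 5: note_on(80): voice 0 is free -> assigned | voices=[80 - - -]
Op 6: note_off(80): free voice 0 | voices=[- - - -]

Answer: none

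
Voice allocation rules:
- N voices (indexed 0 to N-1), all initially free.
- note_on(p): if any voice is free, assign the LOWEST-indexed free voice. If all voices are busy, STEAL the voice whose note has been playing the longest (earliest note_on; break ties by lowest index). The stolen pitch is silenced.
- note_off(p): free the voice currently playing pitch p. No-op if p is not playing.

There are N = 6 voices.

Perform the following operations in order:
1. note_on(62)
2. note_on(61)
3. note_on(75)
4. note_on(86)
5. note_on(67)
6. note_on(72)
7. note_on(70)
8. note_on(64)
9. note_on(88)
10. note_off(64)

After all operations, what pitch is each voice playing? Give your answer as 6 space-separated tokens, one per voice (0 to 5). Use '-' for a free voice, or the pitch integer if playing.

Op 1: note_on(62): voice 0 is free -> assigned | voices=[62 - - - - -]
Op 2: note_on(61): voice 1 is free -> assigned | voices=[62 61 - - - -]
Op 3: note_on(75): voice 2 is free -> assigned | voices=[62 61 75 - - -]
Op 4: note_on(86): voice 3 is free -> assigned | voices=[62 61 75 86 - -]
Op 5: note_on(67): voice 4 is free -> assigned | voices=[62 61 75 86 67 -]
Op 6: note_on(72): voice 5 is free -> assigned | voices=[62 61 75 86 67 72]
Op 7: note_on(70): all voices busy, STEAL voice 0 (pitch 62, oldest) -> assign | voices=[70 61 75 86 67 72]
Op 8: note_on(64): all voices busy, STEAL voice 1 (pitch 61, oldest) -> assign | voices=[70 64 75 86 67 72]
Op 9: note_on(88): all voices busy, STEAL voice 2 (pitch 75, oldest) -> assign | voices=[70 64 88 86 67 72]
Op 10: note_off(64): free voice 1 | voices=[70 - 88 86 67 72]

Answer: 70 - 88 86 67 72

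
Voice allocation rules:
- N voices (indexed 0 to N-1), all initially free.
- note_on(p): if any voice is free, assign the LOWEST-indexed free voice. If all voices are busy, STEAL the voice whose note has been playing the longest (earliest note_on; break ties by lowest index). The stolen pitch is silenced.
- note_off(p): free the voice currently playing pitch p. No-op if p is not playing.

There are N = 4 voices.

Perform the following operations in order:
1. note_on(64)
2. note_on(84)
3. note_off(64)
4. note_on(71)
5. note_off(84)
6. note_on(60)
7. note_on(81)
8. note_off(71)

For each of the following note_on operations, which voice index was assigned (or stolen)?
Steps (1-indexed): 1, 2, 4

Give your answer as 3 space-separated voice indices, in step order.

Op 1: note_on(64): voice 0 is free -> assigned | voices=[64 - - -]
Op 2: note_on(84): voice 1 is free -> assigned | voices=[64 84 - -]
Op 3: note_off(64): free voice 0 | voices=[- 84 - -]
Op 4: note_on(71): voice 0 is free -> assigned | voices=[71 84 - -]
Op 5: note_off(84): free voice 1 | voices=[71 - - -]
Op 6: note_on(60): voice 1 is free -> assigned | voices=[71 60 - -]
Op 7: note_on(81): voice 2 is free -> assigned | voices=[71 60 81 -]
Op 8: note_off(71): free voice 0 | voices=[- 60 81 -]

Answer: 0 1 0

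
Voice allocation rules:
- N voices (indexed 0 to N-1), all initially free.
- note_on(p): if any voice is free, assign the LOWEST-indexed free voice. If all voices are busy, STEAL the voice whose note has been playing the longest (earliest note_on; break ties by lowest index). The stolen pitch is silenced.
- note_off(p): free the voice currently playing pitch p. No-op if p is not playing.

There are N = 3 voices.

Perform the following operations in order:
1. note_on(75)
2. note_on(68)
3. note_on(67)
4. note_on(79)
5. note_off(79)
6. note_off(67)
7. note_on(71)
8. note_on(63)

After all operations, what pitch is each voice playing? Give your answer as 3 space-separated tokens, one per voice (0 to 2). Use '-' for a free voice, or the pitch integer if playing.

Op 1: note_on(75): voice 0 is free -> assigned | voices=[75 - -]
Op 2: note_on(68): voice 1 is free -> assigned | voices=[75 68 -]
Op 3: note_on(67): voice 2 is free -> assigned | voices=[75 68 67]
Op 4: note_on(79): all voices busy, STEAL voice 0 (pitch 75, oldest) -> assign | voices=[79 68 67]
Op 5: note_off(79): free voice 0 | voices=[- 68 67]
Op 6: note_off(67): free voice 2 | voices=[- 68 -]
Op 7: note_on(71): voice 0 is free -> assigned | voices=[71 68 -]
Op 8: note_on(63): voice 2 is free -> assigned | voices=[71 68 63]

Answer: 71 68 63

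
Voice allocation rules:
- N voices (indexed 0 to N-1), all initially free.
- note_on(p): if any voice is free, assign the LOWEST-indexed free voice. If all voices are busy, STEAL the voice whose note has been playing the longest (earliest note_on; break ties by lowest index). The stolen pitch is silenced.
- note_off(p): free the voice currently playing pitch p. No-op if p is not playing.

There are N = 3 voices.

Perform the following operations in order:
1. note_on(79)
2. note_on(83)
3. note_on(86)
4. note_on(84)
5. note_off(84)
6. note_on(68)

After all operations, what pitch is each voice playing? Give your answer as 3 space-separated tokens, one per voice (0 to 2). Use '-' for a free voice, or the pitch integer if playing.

Answer: 68 83 86

Derivation:
Op 1: note_on(79): voice 0 is free -> assigned | voices=[79 - -]
Op 2: note_on(83): voice 1 is free -> assigned | voices=[79 83 -]
Op 3: note_on(86): voice 2 is free -> assigned | voices=[79 83 86]
Op 4: note_on(84): all voices busy, STEAL voice 0 (pitch 79, oldest) -> assign | voices=[84 83 86]
Op 5: note_off(84): free voice 0 | voices=[- 83 86]
Op 6: note_on(68): voice 0 is free -> assigned | voices=[68 83 86]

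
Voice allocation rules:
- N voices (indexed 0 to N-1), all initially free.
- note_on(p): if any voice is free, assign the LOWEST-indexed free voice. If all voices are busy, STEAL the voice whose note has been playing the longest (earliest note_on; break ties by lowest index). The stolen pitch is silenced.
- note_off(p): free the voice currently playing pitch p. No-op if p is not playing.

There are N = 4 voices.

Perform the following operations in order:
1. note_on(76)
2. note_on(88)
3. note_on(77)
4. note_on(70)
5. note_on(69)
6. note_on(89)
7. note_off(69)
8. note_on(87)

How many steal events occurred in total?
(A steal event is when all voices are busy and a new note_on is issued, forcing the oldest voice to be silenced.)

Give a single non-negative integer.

Op 1: note_on(76): voice 0 is free -> assigned | voices=[76 - - -]
Op 2: note_on(88): voice 1 is free -> assigned | voices=[76 88 - -]
Op 3: note_on(77): voice 2 is free -> assigned | voices=[76 88 77 -]
Op 4: note_on(70): voice 3 is free -> assigned | voices=[76 88 77 70]
Op 5: note_on(69): all voices busy, STEAL voice 0 (pitch 76, oldest) -> assign | voices=[69 88 77 70]
Op 6: note_on(89): all voices busy, STEAL voice 1 (pitch 88, oldest) -> assign | voices=[69 89 77 70]
Op 7: note_off(69): free voice 0 | voices=[- 89 77 70]
Op 8: note_on(87): voice 0 is free -> assigned | voices=[87 89 77 70]

Answer: 2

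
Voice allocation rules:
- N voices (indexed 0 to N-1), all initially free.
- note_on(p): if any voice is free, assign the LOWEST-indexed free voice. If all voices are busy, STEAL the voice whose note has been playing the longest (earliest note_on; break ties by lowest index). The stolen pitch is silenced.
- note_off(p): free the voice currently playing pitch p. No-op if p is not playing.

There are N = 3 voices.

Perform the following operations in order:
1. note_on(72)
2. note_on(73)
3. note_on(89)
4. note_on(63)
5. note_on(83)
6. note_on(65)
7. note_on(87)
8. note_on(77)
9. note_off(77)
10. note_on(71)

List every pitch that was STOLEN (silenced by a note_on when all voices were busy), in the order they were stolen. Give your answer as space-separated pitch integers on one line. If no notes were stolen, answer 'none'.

Answer: 72 73 89 63 83

Derivation:
Op 1: note_on(72): voice 0 is free -> assigned | voices=[72 - -]
Op 2: note_on(73): voice 1 is free -> assigned | voices=[72 73 -]
Op 3: note_on(89): voice 2 is free -> assigned | voices=[72 73 89]
Op 4: note_on(63): all voices busy, STEAL voice 0 (pitch 72, oldest) -> assign | voices=[63 73 89]
Op 5: note_on(83): all voices busy, STEAL voice 1 (pitch 73, oldest) -> assign | voices=[63 83 89]
Op 6: note_on(65): all voices busy, STEAL voice 2 (pitch 89, oldest) -> assign | voices=[63 83 65]
Op 7: note_on(87): all voices busy, STEAL voice 0 (pitch 63, oldest) -> assign | voices=[87 83 65]
Op 8: note_on(77): all voices busy, STEAL voice 1 (pitch 83, oldest) -> assign | voices=[87 77 65]
Op 9: note_off(77): free voice 1 | voices=[87 - 65]
Op 10: note_on(71): voice 1 is free -> assigned | voices=[87 71 65]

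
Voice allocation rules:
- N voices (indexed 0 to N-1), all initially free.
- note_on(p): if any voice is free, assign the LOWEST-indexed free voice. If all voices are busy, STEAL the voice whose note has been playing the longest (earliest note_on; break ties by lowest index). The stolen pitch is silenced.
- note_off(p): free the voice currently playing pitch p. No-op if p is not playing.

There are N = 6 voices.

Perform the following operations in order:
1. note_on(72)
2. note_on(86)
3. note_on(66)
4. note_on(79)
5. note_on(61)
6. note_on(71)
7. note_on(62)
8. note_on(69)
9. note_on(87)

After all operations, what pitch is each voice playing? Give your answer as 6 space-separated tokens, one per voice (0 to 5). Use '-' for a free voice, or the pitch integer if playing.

Answer: 62 69 87 79 61 71

Derivation:
Op 1: note_on(72): voice 0 is free -> assigned | voices=[72 - - - - -]
Op 2: note_on(86): voice 1 is free -> assigned | voices=[72 86 - - - -]
Op 3: note_on(66): voice 2 is free -> assigned | voices=[72 86 66 - - -]
Op 4: note_on(79): voice 3 is free -> assigned | voices=[72 86 66 79 - -]
Op 5: note_on(61): voice 4 is free -> assigned | voices=[72 86 66 79 61 -]
Op 6: note_on(71): voice 5 is free -> assigned | voices=[72 86 66 79 61 71]
Op 7: note_on(62): all voices busy, STEAL voice 0 (pitch 72, oldest) -> assign | voices=[62 86 66 79 61 71]
Op 8: note_on(69): all voices busy, STEAL voice 1 (pitch 86, oldest) -> assign | voices=[62 69 66 79 61 71]
Op 9: note_on(87): all voices busy, STEAL voice 2 (pitch 66, oldest) -> assign | voices=[62 69 87 79 61 71]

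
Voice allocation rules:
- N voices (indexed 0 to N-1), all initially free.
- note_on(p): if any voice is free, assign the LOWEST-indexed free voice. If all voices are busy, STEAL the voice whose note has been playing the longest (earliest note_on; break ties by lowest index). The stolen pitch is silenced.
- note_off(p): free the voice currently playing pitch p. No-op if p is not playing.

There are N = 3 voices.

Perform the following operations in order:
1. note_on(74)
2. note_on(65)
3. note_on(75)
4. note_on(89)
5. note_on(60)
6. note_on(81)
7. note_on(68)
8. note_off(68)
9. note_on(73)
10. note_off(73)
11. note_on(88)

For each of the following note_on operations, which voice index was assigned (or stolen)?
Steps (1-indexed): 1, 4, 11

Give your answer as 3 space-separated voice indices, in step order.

Answer: 0 0 0

Derivation:
Op 1: note_on(74): voice 0 is free -> assigned | voices=[74 - -]
Op 2: note_on(65): voice 1 is free -> assigned | voices=[74 65 -]
Op 3: note_on(75): voice 2 is free -> assigned | voices=[74 65 75]
Op 4: note_on(89): all voices busy, STEAL voice 0 (pitch 74, oldest) -> assign | voices=[89 65 75]
Op 5: note_on(60): all voices busy, STEAL voice 1 (pitch 65, oldest) -> assign | voices=[89 60 75]
Op 6: note_on(81): all voices busy, STEAL voice 2 (pitch 75, oldest) -> assign | voices=[89 60 81]
Op 7: note_on(68): all voices busy, STEAL voice 0 (pitch 89, oldest) -> assign | voices=[68 60 81]
Op 8: note_off(68): free voice 0 | voices=[- 60 81]
Op 9: note_on(73): voice 0 is free -> assigned | voices=[73 60 81]
Op 10: note_off(73): free voice 0 | voices=[- 60 81]
Op 11: note_on(88): voice 0 is free -> assigned | voices=[88 60 81]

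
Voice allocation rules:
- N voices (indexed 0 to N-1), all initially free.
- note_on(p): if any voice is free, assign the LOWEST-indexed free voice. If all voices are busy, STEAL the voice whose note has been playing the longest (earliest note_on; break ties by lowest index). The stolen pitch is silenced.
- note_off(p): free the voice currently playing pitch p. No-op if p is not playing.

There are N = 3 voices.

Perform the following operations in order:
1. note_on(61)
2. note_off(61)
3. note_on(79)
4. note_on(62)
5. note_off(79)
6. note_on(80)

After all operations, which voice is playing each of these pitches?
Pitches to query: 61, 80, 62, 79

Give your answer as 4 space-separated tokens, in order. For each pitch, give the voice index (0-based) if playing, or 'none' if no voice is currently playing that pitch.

Op 1: note_on(61): voice 0 is free -> assigned | voices=[61 - -]
Op 2: note_off(61): free voice 0 | voices=[- - -]
Op 3: note_on(79): voice 0 is free -> assigned | voices=[79 - -]
Op 4: note_on(62): voice 1 is free -> assigned | voices=[79 62 -]
Op 5: note_off(79): free voice 0 | voices=[- 62 -]
Op 6: note_on(80): voice 0 is free -> assigned | voices=[80 62 -]

Answer: none 0 1 none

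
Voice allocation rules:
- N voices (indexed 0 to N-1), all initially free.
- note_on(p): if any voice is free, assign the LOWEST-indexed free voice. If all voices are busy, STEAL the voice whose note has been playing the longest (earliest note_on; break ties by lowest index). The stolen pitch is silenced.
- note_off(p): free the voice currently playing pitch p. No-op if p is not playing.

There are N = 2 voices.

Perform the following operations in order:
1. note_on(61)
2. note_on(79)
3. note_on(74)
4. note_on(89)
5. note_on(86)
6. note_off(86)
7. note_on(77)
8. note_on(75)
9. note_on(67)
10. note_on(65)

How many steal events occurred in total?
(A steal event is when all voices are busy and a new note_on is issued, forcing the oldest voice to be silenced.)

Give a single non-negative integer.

Answer: 6

Derivation:
Op 1: note_on(61): voice 0 is free -> assigned | voices=[61 -]
Op 2: note_on(79): voice 1 is free -> assigned | voices=[61 79]
Op 3: note_on(74): all voices busy, STEAL voice 0 (pitch 61, oldest) -> assign | voices=[74 79]
Op 4: note_on(89): all voices busy, STEAL voice 1 (pitch 79, oldest) -> assign | voices=[74 89]
Op 5: note_on(86): all voices busy, STEAL voice 0 (pitch 74, oldest) -> assign | voices=[86 89]
Op 6: note_off(86): free voice 0 | voices=[- 89]
Op 7: note_on(77): voice 0 is free -> assigned | voices=[77 89]
Op 8: note_on(75): all voices busy, STEAL voice 1 (pitch 89, oldest) -> assign | voices=[77 75]
Op 9: note_on(67): all voices busy, STEAL voice 0 (pitch 77, oldest) -> assign | voices=[67 75]
Op 10: note_on(65): all voices busy, STEAL voice 1 (pitch 75, oldest) -> assign | voices=[67 65]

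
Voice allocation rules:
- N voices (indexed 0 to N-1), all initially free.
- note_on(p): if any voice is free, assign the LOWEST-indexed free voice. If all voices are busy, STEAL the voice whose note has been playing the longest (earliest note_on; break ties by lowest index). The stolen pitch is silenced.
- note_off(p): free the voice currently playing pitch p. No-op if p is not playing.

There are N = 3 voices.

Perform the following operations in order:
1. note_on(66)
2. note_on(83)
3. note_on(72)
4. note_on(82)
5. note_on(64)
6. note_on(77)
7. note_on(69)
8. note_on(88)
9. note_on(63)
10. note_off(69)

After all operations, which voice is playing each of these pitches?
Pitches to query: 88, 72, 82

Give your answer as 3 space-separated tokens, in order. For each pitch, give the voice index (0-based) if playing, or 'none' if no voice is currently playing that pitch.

Op 1: note_on(66): voice 0 is free -> assigned | voices=[66 - -]
Op 2: note_on(83): voice 1 is free -> assigned | voices=[66 83 -]
Op 3: note_on(72): voice 2 is free -> assigned | voices=[66 83 72]
Op 4: note_on(82): all voices busy, STEAL voice 0 (pitch 66, oldest) -> assign | voices=[82 83 72]
Op 5: note_on(64): all voices busy, STEAL voice 1 (pitch 83, oldest) -> assign | voices=[82 64 72]
Op 6: note_on(77): all voices busy, STEAL voice 2 (pitch 72, oldest) -> assign | voices=[82 64 77]
Op 7: note_on(69): all voices busy, STEAL voice 0 (pitch 82, oldest) -> assign | voices=[69 64 77]
Op 8: note_on(88): all voices busy, STEAL voice 1 (pitch 64, oldest) -> assign | voices=[69 88 77]
Op 9: note_on(63): all voices busy, STEAL voice 2 (pitch 77, oldest) -> assign | voices=[69 88 63]
Op 10: note_off(69): free voice 0 | voices=[- 88 63]

Answer: 1 none none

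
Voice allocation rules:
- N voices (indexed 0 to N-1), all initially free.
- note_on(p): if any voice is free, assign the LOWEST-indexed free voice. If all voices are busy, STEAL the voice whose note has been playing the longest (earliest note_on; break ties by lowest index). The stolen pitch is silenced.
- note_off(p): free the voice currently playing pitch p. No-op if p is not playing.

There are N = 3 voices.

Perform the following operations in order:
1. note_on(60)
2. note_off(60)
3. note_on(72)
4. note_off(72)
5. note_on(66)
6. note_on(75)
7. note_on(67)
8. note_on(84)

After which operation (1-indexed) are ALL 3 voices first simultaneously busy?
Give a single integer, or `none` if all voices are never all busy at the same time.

Answer: 7

Derivation:
Op 1: note_on(60): voice 0 is free -> assigned | voices=[60 - -]
Op 2: note_off(60): free voice 0 | voices=[- - -]
Op 3: note_on(72): voice 0 is free -> assigned | voices=[72 - -]
Op 4: note_off(72): free voice 0 | voices=[- - -]
Op 5: note_on(66): voice 0 is free -> assigned | voices=[66 - -]
Op 6: note_on(75): voice 1 is free -> assigned | voices=[66 75 -]
Op 7: note_on(67): voice 2 is free -> assigned | voices=[66 75 67]
Op 8: note_on(84): all voices busy, STEAL voice 0 (pitch 66, oldest) -> assign | voices=[84 75 67]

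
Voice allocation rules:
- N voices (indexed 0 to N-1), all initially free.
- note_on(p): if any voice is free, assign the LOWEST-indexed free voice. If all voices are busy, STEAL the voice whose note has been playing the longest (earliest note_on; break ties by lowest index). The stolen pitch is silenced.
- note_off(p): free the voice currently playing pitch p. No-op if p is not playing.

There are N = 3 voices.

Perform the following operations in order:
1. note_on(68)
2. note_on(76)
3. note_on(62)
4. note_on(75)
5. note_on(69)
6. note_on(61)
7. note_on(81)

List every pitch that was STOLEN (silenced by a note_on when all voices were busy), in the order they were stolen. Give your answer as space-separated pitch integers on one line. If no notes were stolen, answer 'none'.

Answer: 68 76 62 75

Derivation:
Op 1: note_on(68): voice 0 is free -> assigned | voices=[68 - -]
Op 2: note_on(76): voice 1 is free -> assigned | voices=[68 76 -]
Op 3: note_on(62): voice 2 is free -> assigned | voices=[68 76 62]
Op 4: note_on(75): all voices busy, STEAL voice 0 (pitch 68, oldest) -> assign | voices=[75 76 62]
Op 5: note_on(69): all voices busy, STEAL voice 1 (pitch 76, oldest) -> assign | voices=[75 69 62]
Op 6: note_on(61): all voices busy, STEAL voice 2 (pitch 62, oldest) -> assign | voices=[75 69 61]
Op 7: note_on(81): all voices busy, STEAL voice 0 (pitch 75, oldest) -> assign | voices=[81 69 61]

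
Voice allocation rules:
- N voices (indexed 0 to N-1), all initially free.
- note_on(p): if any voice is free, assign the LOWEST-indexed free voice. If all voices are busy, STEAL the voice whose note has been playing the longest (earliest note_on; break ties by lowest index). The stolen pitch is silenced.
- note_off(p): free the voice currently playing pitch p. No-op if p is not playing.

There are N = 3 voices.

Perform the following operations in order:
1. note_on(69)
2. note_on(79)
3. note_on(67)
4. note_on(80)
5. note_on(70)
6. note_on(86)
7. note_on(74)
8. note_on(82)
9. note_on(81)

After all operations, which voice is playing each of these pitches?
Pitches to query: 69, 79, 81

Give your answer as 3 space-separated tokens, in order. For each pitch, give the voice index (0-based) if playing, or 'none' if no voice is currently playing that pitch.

Op 1: note_on(69): voice 0 is free -> assigned | voices=[69 - -]
Op 2: note_on(79): voice 1 is free -> assigned | voices=[69 79 -]
Op 3: note_on(67): voice 2 is free -> assigned | voices=[69 79 67]
Op 4: note_on(80): all voices busy, STEAL voice 0 (pitch 69, oldest) -> assign | voices=[80 79 67]
Op 5: note_on(70): all voices busy, STEAL voice 1 (pitch 79, oldest) -> assign | voices=[80 70 67]
Op 6: note_on(86): all voices busy, STEAL voice 2 (pitch 67, oldest) -> assign | voices=[80 70 86]
Op 7: note_on(74): all voices busy, STEAL voice 0 (pitch 80, oldest) -> assign | voices=[74 70 86]
Op 8: note_on(82): all voices busy, STEAL voice 1 (pitch 70, oldest) -> assign | voices=[74 82 86]
Op 9: note_on(81): all voices busy, STEAL voice 2 (pitch 86, oldest) -> assign | voices=[74 82 81]

Answer: none none 2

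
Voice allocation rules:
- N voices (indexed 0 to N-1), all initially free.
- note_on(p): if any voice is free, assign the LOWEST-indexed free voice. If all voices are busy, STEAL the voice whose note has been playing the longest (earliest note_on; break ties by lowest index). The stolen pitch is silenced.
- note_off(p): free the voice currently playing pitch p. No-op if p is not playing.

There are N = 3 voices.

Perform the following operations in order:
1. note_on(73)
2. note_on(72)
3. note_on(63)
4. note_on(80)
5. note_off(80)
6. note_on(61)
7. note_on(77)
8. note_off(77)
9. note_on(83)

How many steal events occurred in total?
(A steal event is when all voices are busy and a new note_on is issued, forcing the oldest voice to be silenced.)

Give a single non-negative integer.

Op 1: note_on(73): voice 0 is free -> assigned | voices=[73 - -]
Op 2: note_on(72): voice 1 is free -> assigned | voices=[73 72 -]
Op 3: note_on(63): voice 2 is free -> assigned | voices=[73 72 63]
Op 4: note_on(80): all voices busy, STEAL voice 0 (pitch 73, oldest) -> assign | voices=[80 72 63]
Op 5: note_off(80): free voice 0 | voices=[- 72 63]
Op 6: note_on(61): voice 0 is free -> assigned | voices=[61 72 63]
Op 7: note_on(77): all voices busy, STEAL voice 1 (pitch 72, oldest) -> assign | voices=[61 77 63]
Op 8: note_off(77): free voice 1 | voices=[61 - 63]
Op 9: note_on(83): voice 1 is free -> assigned | voices=[61 83 63]

Answer: 2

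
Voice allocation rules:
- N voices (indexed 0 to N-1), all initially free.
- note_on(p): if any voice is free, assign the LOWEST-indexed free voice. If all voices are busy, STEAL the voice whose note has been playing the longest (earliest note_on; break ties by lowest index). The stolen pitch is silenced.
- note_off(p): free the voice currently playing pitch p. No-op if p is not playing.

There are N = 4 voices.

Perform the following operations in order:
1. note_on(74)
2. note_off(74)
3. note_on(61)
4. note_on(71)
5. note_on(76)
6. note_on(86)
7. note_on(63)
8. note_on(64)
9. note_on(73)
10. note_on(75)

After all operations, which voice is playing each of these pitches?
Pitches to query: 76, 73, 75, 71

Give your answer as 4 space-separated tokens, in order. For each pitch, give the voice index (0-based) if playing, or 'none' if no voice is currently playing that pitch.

Answer: none 2 3 none

Derivation:
Op 1: note_on(74): voice 0 is free -> assigned | voices=[74 - - -]
Op 2: note_off(74): free voice 0 | voices=[- - - -]
Op 3: note_on(61): voice 0 is free -> assigned | voices=[61 - - -]
Op 4: note_on(71): voice 1 is free -> assigned | voices=[61 71 - -]
Op 5: note_on(76): voice 2 is free -> assigned | voices=[61 71 76 -]
Op 6: note_on(86): voice 3 is free -> assigned | voices=[61 71 76 86]
Op 7: note_on(63): all voices busy, STEAL voice 0 (pitch 61, oldest) -> assign | voices=[63 71 76 86]
Op 8: note_on(64): all voices busy, STEAL voice 1 (pitch 71, oldest) -> assign | voices=[63 64 76 86]
Op 9: note_on(73): all voices busy, STEAL voice 2 (pitch 76, oldest) -> assign | voices=[63 64 73 86]
Op 10: note_on(75): all voices busy, STEAL voice 3 (pitch 86, oldest) -> assign | voices=[63 64 73 75]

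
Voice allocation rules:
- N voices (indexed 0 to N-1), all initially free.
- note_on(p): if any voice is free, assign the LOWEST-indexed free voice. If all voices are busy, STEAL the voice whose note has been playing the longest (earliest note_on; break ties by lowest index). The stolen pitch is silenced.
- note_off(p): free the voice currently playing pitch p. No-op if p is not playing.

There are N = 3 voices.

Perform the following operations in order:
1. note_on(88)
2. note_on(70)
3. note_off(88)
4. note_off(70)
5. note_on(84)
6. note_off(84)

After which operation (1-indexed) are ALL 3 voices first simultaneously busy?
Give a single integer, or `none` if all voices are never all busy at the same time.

Answer: none

Derivation:
Op 1: note_on(88): voice 0 is free -> assigned | voices=[88 - -]
Op 2: note_on(70): voice 1 is free -> assigned | voices=[88 70 -]
Op 3: note_off(88): free voice 0 | voices=[- 70 -]
Op 4: note_off(70): free voice 1 | voices=[- - -]
Op 5: note_on(84): voice 0 is free -> assigned | voices=[84 - -]
Op 6: note_off(84): free voice 0 | voices=[- - -]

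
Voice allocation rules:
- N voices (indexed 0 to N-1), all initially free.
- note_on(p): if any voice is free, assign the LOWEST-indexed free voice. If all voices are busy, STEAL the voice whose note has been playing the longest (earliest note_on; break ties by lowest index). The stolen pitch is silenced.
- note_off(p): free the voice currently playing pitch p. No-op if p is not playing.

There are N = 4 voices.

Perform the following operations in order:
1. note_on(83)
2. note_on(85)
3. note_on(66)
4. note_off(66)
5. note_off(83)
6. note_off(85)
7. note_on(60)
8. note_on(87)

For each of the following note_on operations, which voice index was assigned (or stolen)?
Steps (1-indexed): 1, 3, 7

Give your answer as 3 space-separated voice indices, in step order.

Op 1: note_on(83): voice 0 is free -> assigned | voices=[83 - - -]
Op 2: note_on(85): voice 1 is free -> assigned | voices=[83 85 - -]
Op 3: note_on(66): voice 2 is free -> assigned | voices=[83 85 66 -]
Op 4: note_off(66): free voice 2 | voices=[83 85 - -]
Op 5: note_off(83): free voice 0 | voices=[- 85 - -]
Op 6: note_off(85): free voice 1 | voices=[- - - -]
Op 7: note_on(60): voice 0 is free -> assigned | voices=[60 - - -]
Op 8: note_on(87): voice 1 is free -> assigned | voices=[60 87 - -]

Answer: 0 2 0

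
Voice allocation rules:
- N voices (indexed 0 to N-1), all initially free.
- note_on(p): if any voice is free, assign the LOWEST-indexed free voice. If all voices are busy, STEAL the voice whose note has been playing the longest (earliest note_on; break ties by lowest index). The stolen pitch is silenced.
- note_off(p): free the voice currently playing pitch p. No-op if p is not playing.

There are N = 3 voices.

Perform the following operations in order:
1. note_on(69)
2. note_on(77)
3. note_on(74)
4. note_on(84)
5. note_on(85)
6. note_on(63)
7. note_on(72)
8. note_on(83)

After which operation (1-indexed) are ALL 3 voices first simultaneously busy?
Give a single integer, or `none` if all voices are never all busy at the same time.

Answer: 3

Derivation:
Op 1: note_on(69): voice 0 is free -> assigned | voices=[69 - -]
Op 2: note_on(77): voice 1 is free -> assigned | voices=[69 77 -]
Op 3: note_on(74): voice 2 is free -> assigned | voices=[69 77 74]
Op 4: note_on(84): all voices busy, STEAL voice 0 (pitch 69, oldest) -> assign | voices=[84 77 74]
Op 5: note_on(85): all voices busy, STEAL voice 1 (pitch 77, oldest) -> assign | voices=[84 85 74]
Op 6: note_on(63): all voices busy, STEAL voice 2 (pitch 74, oldest) -> assign | voices=[84 85 63]
Op 7: note_on(72): all voices busy, STEAL voice 0 (pitch 84, oldest) -> assign | voices=[72 85 63]
Op 8: note_on(83): all voices busy, STEAL voice 1 (pitch 85, oldest) -> assign | voices=[72 83 63]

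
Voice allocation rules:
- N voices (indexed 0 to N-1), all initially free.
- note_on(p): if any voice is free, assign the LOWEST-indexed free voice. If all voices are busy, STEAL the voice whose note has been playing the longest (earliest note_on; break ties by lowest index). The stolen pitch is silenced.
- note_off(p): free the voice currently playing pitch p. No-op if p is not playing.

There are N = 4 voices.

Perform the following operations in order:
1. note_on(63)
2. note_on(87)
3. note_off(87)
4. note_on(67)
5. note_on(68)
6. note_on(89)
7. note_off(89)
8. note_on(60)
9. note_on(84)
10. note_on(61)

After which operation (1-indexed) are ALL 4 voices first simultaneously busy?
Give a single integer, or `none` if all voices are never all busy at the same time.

Op 1: note_on(63): voice 0 is free -> assigned | voices=[63 - - -]
Op 2: note_on(87): voice 1 is free -> assigned | voices=[63 87 - -]
Op 3: note_off(87): free voice 1 | voices=[63 - - -]
Op 4: note_on(67): voice 1 is free -> assigned | voices=[63 67 - -]
Op 5: note_on(68): voice 2 is free -> assigned | voices=[63 67 68 -]
Op 6: note_on(89): voice 3 is free -> assigned | voices=[63 67 68 89]
Op 7: note_off(89): free voice 3 | voices=[63 67 68 -]
Op 8: note_on(60): voice 3 is free -> assigned | voices=[63 67 68 60]
Op 9: note_on(84): all voices busy, STEAL voice 0 (pitch 63, oldest) -> assign | voices=[84 67 68 60]
Op 10: note_on(61): all voices busy, STEAL voice 1 (pitch 67, oldest) -> assign | voices=[84 61 68 60]

Answer: 6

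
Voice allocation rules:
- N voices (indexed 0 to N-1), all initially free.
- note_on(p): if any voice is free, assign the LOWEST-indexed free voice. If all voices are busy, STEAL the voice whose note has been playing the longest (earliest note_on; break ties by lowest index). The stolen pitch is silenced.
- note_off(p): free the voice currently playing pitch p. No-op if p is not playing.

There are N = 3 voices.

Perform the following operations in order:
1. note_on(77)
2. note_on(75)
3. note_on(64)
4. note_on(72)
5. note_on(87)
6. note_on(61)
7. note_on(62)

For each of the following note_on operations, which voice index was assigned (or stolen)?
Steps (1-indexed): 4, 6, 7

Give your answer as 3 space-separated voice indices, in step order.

Op 1: note_on(77): voice 0 is free -> assigned | voices=[77 - -]
Op 2: note_on(75): voice 1 is free -> assigned | voices=[77 75 -]
Op 3: note_on(64): voice 2 is free -> assigned | voices=[77 75 64]
Op 4: note_on(72): all voices busy, STEAL voice 0 (pitch 77, oldest) -> assign | voices=[72 75 64]
Op 5: note_on(87): all voices busy, STEAL voice 1 (pitch 75, oldest) -> assign | voices=[72 87 64]
Op 6: note_on(61): all voices busy, STEAL voice 2 (pitch 64, oldest) -> assign | voices=[72 87 61]
Op 7: note_on(62): all voices busy, STEAL voice 0 (pitch 72, oldest) -> assign | voices=[62 87 61]

Answer: 0 2 0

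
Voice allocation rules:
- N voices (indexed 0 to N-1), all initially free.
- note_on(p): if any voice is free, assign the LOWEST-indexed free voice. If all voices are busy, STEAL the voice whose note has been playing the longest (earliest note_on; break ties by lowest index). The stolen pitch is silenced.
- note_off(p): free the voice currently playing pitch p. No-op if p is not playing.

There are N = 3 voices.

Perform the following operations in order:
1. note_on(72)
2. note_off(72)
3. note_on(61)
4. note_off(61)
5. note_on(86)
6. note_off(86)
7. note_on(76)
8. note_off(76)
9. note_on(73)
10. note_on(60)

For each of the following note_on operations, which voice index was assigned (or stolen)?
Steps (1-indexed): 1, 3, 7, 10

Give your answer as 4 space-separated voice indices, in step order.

Answer: 0 0 0 1

Derivation:
Op 1: note_on(72): voice 0 is free -> assigned | voices=[72 - -]
Op 2: note_off(72): free voice 0 | voices=[- - -]
Op 3: note_on(61): voice 0 is free -> assigned | voices=[61 - -]
Op 4: note_off(61): free voice 0 | voices=[- - -]
Op 5: note_on(86): voice 0 is free -> assigned | voices=[86 - -]
Op 6: note_off(86): free voice 0 | voices=[- - -]
Op 7: note_on(76): voice 0 is free -> assigned | voices=[76 - -]
Op 8: note_off(76): free voice 0 | voices=[- - -]
Op 9: note_on(73): voice 0 is free -> assigned | voices=[73 - -]
Op 10: note_on(60): voice 1 is free -> assigned | voices=[73 60 -]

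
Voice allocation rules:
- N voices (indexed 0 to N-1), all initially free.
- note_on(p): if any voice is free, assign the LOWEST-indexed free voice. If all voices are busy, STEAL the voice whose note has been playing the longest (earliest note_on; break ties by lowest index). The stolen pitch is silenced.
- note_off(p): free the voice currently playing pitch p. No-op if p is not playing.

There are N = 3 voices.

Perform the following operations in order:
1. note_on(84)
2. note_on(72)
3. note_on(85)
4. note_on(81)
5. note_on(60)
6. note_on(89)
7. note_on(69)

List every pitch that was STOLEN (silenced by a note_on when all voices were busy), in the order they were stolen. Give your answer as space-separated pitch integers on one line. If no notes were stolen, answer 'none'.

Answer: 84 72 85 81

Derivation:
Op 1: note_on(84): voice 0 is free -> assigned | voices=[84 - -]
Op 2: note_on(72): voice 1 is free -> assigned | voices=[84 72 -]
Op 3: note_on(85): voice 2 is free -> assigned | voices=[84 72 85]
Op 4: note_on(81): all voices busy, STEAL voice 0 (pitch 84, oldest) -> assign | voices=[81 72 85]
Op 5: note_on(60): all voices busy, STEAL voice 1 (pitch 72, oldest) -> assign | voices=[81 60 85]
Op 6: note_on(89): all voices busy, STEAL voice 2 (pitch 85, oldest) -> assign | voices=[81 60 89]
Op 7: note_on(69): all voices busy, STEAL voice 0 (pitch 81, oldest) -> assign | voices=[69 60 89]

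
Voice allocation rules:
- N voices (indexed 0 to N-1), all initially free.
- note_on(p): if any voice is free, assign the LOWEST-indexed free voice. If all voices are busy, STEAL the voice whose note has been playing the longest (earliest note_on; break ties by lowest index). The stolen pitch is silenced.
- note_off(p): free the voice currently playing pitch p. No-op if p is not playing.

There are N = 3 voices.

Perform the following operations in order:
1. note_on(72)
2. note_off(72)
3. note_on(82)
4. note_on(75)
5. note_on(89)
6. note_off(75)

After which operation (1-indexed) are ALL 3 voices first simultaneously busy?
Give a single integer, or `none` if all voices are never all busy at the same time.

Op 1: note_on(72): voice 0 is free -> assigned | voices=[72 - -]
Op 2: note_off(72): free voice 0 | voices=[- - -]
Op 3: note_on(82): voice 0 is free -> assigned | voices=[82 - -]
Op 4: note_on(75): voice 1 is free -> assigned | voices=[82 75 -]
Op 5: note_on(89): voice 2 is free -> assigned | voices=[82 75 89]
Op 6: note_off(75): free voice 1 | voices=[82 - 89]

Answer: 5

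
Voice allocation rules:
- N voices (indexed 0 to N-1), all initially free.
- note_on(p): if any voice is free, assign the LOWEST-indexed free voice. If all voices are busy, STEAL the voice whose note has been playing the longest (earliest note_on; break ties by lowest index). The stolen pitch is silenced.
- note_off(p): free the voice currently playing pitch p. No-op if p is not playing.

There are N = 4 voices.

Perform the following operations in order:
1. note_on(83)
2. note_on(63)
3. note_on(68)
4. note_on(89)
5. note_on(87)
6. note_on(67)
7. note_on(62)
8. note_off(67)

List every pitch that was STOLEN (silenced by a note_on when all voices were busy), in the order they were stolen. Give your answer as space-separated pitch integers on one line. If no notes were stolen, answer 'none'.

Op 1: note_on(83): voice 0 is free -> assigned | voices=[83 - - -]
Op 2: note_on(63): voice 1 is free -> assigned | voices=[83 63 - -]
Op 3: note_on(68): voice 2 is free -> assigned | voices=[83 63 68 -]
Op 4: note_on(89): voice 3 is free -> assigned | voices=[83 63 68 89]
Op 5: note_on(87): all voices busy, STEAL voice 0 (pitch 83, oldest) -> assign | voices=[87 63 68 89]
Op 6: note_on(67): all voices busy, STEAL voice 1 (pitch 63, oldest) -> assign | voices=[87 67 68 89]
Op 7: note_on(62): all voices busy, STEAL voice 2 (pitch 68, oldest) -> assign | voices=[87 67 62 89]
Op 8: note_off(67): free voice 1 | voices=[87 - 62 89]

Answer: 83 63 68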